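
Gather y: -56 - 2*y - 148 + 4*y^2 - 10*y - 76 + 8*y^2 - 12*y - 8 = 12*y^2 - 24*y - 288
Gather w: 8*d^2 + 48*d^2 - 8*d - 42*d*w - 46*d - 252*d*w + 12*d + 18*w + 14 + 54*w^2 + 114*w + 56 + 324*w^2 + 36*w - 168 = 56*d^2 - 42*d + 378*w^2 + w*(168 - 294*d) - 98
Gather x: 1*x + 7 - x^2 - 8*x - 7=-x^2 - 7*x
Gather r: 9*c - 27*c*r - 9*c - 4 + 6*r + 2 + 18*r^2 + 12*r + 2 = 18*r^2 + r*(18 - 27*c)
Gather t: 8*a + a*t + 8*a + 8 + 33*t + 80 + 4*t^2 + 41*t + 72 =16*a + 4*t^2 + t*(a + 74) + 160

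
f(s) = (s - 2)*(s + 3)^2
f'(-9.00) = 168.00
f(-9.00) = -396.00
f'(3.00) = 48.00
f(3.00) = 36.00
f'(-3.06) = 0.61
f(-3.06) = -0.02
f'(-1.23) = -8.30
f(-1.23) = -10.12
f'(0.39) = 0.58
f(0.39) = -18.50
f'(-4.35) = 18.97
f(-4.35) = -11.57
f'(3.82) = 71.34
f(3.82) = 84.65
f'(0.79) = 5.19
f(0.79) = -17.38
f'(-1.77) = -7.76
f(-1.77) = -5.70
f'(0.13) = -1.91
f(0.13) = -18.32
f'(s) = (s - 2)*(2*s + 6) + (s + 3)^2 = (s + 3)*(3*s - 1)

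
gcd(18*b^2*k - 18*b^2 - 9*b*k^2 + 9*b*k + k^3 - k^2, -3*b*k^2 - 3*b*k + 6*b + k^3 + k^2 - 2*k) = 3*b*k - 3*b - k^2 + k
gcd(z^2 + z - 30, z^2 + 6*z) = z + 6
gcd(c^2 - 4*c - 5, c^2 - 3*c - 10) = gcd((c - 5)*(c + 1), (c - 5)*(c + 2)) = c - 5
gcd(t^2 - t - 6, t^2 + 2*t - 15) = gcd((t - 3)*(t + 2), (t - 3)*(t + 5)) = t - 3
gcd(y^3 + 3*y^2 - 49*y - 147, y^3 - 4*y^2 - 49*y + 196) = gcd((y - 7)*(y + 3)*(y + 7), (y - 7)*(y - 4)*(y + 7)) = y^2 - 49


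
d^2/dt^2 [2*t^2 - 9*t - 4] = 4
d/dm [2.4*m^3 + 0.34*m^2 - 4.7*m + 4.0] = 7.2*m^2 + 0.68*m - 4.7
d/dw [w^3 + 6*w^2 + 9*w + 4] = 3*w^2 + 12*w + 9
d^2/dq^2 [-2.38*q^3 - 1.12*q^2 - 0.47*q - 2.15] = -14.28*q - 2.24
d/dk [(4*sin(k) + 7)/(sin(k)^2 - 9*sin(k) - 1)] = (-14*sin(k) + 4*cos(k)^2 + 55)*cos(k)/(9*sin(k) + cos(k)^2)^2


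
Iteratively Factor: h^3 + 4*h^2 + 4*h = (h + 2)*(h^2 + 2*h) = h*(h + 2)*(h + 2)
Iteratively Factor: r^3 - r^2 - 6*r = (r)*(r^2 - r - 6) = r*(r + 2)*(r - 3)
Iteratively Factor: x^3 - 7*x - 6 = (x - 3)*(x^2 + 3*x + 2) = (x - 3)*(x + 1)*(x + 2)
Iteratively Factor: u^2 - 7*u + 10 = (u - 5)*(u - 2)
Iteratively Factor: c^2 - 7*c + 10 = (c - 5)*(c - 2)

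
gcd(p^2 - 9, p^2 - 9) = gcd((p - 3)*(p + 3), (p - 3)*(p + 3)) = p^2 - 9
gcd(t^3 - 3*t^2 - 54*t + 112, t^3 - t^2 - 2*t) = t - 2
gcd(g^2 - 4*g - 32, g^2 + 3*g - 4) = g + 4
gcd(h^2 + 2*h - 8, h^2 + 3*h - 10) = h - 2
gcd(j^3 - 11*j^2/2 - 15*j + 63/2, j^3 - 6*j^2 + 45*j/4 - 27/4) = j - 3/2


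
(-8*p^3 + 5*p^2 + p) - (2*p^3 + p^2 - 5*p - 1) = -10*p^3 + 4*p^2 + 6*p + 1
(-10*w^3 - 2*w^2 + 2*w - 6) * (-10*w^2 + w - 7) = 100*w^5 + 10*w^4 + 48*w^3 + 76*w^2 - 20*w + 42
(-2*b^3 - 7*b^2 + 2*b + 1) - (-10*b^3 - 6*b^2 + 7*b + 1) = 8*b^3 - b^2 - 5*b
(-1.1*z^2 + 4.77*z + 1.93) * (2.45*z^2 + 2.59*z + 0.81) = -2.695*z^4 + 8.8375*z^3 + 16.1918*z^2 + 8.8624*z + 1.5633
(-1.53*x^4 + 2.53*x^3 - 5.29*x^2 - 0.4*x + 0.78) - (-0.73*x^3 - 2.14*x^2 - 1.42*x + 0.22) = -1.53*x^4 + 3.26*x^3 - 3.15*x^2 + 1.02*x + 0.56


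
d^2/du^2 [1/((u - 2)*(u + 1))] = 2*((u - 2)^2 + (u - 2)*(u + 1) + (u + 1)^2)/((u - 2)^3*(u + 1)^3)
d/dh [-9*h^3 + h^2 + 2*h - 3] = -27*h^2 + 2*h + 2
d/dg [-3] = 0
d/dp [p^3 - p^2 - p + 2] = 3*p^2 - 2*p - 1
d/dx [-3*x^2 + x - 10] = 1 - 6*x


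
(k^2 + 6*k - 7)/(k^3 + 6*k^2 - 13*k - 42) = (k - 1)/(k^2 - k - 6)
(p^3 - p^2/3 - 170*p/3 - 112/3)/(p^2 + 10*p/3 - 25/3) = (3*p^3 - p^2 - 170*p - 112)/(3*p^2 + 10*p - 25)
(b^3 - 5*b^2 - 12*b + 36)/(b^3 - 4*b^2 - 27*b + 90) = (b^2 + b - 6)/(b^2 + 2*b - 15)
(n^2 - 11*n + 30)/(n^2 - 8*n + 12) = (n - 5)/(n - 2)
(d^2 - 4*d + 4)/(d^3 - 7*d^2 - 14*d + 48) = (d - 2)/(d^2 - 5*d - 24)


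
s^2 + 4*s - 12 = (s - 2)*(s + 6)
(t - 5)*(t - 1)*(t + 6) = t^3 - 31*t + 30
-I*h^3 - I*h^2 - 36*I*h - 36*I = (h - 6*I)*(h + 6*I)*(-I*h - I)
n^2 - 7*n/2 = n*(n - 7/2)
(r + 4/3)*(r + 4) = r^2 + 16*r/3 + 16/3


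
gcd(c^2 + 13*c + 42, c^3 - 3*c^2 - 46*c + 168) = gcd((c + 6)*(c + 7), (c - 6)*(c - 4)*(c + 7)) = c + 7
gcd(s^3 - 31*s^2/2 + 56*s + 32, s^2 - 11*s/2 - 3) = s + 1/2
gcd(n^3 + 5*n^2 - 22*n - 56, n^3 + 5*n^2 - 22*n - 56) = n^3 + 5*n^2 - 22*n - 56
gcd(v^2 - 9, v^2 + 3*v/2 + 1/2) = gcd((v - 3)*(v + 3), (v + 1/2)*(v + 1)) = 1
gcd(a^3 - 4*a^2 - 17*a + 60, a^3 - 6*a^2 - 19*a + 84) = a^2 + a - 12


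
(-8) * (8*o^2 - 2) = 16 - 64*o^2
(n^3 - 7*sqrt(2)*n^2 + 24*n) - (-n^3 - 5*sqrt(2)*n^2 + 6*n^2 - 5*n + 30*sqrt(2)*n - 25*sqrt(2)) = 2*n^3 - 6*n^2 - 2*sqrt(2)*n^2 - 30*sqrt(2)*n + 29*n + 25*sqrt(2)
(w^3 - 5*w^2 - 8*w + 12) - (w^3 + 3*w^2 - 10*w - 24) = -8*w^2 + 2*w + 36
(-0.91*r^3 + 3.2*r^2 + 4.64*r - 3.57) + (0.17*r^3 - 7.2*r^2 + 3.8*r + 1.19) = -0.74*r^3 - 4.0*r^2 + 8.44*r - 2.38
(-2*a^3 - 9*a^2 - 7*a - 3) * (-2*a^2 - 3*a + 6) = 4*a^5 + 24*a^4 + 29*a^3 - 27*a^2 - 33*a - 18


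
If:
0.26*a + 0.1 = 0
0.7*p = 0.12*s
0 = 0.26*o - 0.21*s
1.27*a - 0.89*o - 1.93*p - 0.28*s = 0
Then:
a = -0.38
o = -0.30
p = -0.06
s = -0.37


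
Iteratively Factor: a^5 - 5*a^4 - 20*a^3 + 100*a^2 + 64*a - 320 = (a - 5)*(a^4 - 20*a^2 + 64) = (a - 5)*(a - 4)*(a^3 + 4*a^2 - 4*a - 16) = (a - 5)*(a - 4)*(a + 4)*(a^2 - 4) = (a - 5)*(a - 4)*(a + 2)*(a + 4)*(a - 2)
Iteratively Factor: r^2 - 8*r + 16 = (r - 4)*(r - 4)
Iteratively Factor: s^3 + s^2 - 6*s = (s)*(s^2 + s - 6) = s*(s - 2)*(s + 3)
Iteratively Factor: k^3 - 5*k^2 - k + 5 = (k - 5)*(k^2 - 1) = (k - 5)*(k + 1)*(k - 1)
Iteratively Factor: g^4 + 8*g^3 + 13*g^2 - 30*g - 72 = (g - 2)*(g^3 + 10*g^2 + 33*g + 36) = (g - 2)*(g + 3)*(g^2 + 7*g + 12) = (g - 2)*(g + 3)^2*(g + 4)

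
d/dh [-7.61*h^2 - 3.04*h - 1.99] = -15.22*h - 3.04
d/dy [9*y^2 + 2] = 18*y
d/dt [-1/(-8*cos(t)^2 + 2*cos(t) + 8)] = (8*cos(t) - 1)*sin(t)/(2*(4*sin(t)^2 + cos(t))^2)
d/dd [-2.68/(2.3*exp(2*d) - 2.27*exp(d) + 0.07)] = (12.328*exp(d) - 6.0836)*exp(d)/(2.3*exp(2*d) - 2.27*exp(d) + 0.07)^2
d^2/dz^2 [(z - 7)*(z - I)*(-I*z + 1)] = I*(14 - 6*z)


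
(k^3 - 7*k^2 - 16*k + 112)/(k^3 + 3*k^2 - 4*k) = (k^2 - 11*k + 28)/(k*(k - 1))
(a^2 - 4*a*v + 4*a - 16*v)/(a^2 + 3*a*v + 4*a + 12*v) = (a - 4*v)/(a + 3*v)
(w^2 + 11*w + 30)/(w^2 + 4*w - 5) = (w + 6)/(w - 1)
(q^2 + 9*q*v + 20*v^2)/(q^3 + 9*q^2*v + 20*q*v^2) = 1/q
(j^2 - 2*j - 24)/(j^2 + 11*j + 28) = (j - 6)/(j + 7)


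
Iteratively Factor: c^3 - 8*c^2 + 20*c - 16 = (c - 2)*(c^2 - 6*c + 8) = (c - 2)^2*(c - 4)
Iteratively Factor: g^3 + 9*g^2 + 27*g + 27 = (g + 3)*(g^2 + 6*g + 9) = (g + 3)^2*(g + 3)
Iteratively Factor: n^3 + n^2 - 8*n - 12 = (n + 2)*(n^2 - n - 6) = (n + 2)^2*(n - 3)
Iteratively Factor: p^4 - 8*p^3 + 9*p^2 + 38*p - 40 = (p - 1)*(p^3 - 7*p^2 + 2*p + 40) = (p - 5)*(p - 1)*(p^2 - 2*p - 8) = (p - 5)*(p - 1)*(p + 2)*(p - 4)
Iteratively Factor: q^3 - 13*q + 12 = (q - 1)*(q^2 + q - 12) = (q - 3)*(q - 1)*(q + 4)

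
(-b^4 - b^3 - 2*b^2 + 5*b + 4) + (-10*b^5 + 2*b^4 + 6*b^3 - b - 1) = -10*b^5 + b^4 + 5*b^3 - 2*b^2 + 4*b + 3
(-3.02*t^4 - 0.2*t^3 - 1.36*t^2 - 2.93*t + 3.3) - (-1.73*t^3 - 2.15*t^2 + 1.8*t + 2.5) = -3.02*t^4 + 1.53*t^3 + 0.79*t^2 - 4.73*t + 0.8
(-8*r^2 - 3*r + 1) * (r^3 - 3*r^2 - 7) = -8*r^5 + 21*r^4 + 10*r^3 + 53*r^2 + 21*r - 7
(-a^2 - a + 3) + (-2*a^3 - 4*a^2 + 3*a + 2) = -2*a^3 - 5*a^2 + 2*a + 5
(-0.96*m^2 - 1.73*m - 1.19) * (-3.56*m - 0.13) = 3.4176*m^3 + 6.2836*m^2 + 4.4613*m + 0.1547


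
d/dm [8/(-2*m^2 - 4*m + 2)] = 8*(m + 1)/(m^2 + 2*m - 1)^2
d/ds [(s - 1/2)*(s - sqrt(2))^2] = (s - sqrt(2))*(3*s - sqrt(2) - 1)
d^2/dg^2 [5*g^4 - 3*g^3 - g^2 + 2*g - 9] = 60*g^2 - 18*g - 2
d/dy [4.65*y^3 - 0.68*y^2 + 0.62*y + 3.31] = 13.95*y^2 - 1.36*y + 0.62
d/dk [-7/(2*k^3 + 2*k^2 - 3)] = 14*k*(3*k + 2)/(2*k^3 + 2*k^2 - 3)^2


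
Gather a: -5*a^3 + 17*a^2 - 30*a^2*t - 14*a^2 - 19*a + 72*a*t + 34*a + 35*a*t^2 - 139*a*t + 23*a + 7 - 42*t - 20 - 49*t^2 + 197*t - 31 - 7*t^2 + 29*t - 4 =-5*a^3 + a^2*(3 - 30*t) + a*(35*t^2 - 67*t + 38) - 56*t^2 + 184*t - 48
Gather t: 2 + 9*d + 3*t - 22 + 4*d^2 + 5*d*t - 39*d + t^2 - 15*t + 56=4*d^2 - 30*d + t^2 + t*(5*d - 12) + 36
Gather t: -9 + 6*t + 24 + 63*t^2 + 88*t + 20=63*t^2 + 94*t + 35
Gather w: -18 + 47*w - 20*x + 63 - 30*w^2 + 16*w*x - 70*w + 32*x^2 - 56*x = -30*w^2 + w*(16*x - 23) + 32*x^2 - 76*x + 45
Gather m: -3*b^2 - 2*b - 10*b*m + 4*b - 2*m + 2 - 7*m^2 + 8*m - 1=-3*b^2 + 2*b - 7*m^2 + m*(6 - 10*b) + 1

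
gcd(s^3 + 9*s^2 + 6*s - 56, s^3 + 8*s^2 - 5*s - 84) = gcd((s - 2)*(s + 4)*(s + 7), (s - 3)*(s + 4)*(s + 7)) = s^2 + 11*s + 28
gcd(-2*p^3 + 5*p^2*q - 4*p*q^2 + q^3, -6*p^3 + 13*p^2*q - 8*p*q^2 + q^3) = p^2 - 2*p*q + q^2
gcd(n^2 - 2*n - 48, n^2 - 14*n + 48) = n - 8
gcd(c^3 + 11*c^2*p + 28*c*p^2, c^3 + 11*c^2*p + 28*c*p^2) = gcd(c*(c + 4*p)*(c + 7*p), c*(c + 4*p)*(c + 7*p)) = c^3 + 11*c^2*p + 28*c*p^2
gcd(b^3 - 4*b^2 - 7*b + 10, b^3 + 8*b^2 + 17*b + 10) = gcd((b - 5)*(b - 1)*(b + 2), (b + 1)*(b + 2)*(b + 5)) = b + 2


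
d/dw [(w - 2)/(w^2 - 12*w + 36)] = (-w - 2)/(w^3 - 18*w^2 + 108*w - 216)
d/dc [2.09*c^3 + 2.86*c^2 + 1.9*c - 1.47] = 6.27*c^2 + 5.72*c + 1.9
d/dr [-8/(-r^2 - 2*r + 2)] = 16*(-r - 1)/(r^2 + 2*r - 2)^2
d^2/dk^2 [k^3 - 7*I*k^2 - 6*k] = 6*k - 14*I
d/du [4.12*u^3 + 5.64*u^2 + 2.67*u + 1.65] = 12.36*u^2 + 11.28*u + 2.67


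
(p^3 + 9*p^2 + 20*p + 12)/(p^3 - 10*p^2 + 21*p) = (p^3 + 9*p^2 + 20*p + 12)/(p*(p^2 - 10*p + 21))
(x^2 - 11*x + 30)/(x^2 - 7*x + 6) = (x - 5)/(x - 1)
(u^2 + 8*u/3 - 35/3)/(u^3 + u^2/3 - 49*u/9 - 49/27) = 9*(u + 5)/(9*u^2 + 24*u + 7)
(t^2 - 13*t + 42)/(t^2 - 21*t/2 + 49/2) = 2*(t - 6)/(2*t - 7)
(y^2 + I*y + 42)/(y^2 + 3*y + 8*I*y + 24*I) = (y^2 + I*y + 42)/(y^2 + y*(3 + 8*I) + 24*I)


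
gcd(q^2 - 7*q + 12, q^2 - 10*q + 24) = q - 4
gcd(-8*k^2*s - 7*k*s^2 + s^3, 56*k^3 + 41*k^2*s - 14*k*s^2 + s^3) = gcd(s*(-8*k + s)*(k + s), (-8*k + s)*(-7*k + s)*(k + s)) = -8*k^2 - 7*k*s + s^2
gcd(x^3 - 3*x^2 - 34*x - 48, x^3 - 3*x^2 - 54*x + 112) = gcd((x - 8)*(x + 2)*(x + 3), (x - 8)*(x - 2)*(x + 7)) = x - 8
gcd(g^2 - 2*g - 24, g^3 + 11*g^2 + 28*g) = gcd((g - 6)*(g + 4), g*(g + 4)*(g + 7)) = g + 4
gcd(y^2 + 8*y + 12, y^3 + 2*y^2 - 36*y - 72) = y^2 + 8*y + 12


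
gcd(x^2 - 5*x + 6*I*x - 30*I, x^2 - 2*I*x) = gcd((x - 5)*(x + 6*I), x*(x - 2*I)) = 1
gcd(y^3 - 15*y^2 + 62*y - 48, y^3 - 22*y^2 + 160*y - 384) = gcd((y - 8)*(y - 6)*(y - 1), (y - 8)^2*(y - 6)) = y^2 - 14*y + 48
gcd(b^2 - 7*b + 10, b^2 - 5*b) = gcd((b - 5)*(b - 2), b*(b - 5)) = b - 5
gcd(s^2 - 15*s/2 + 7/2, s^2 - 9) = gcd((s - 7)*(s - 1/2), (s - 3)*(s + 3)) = 1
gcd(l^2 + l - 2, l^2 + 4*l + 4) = l + 2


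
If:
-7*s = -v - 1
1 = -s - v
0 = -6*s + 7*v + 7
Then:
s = 0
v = -1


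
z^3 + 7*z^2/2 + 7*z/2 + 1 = (z + 1/2)*(z + 1)*(z + 2)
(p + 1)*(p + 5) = p^2 + 6*p + 5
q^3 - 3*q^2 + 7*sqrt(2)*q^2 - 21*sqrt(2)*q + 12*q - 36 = (q - 3)*(q + sqrt(2))*(q + 6*sqrt(2))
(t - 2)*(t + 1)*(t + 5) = t^3 + 4*t^2 - 7*t - 10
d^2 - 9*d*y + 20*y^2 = (d - 5*y)*(d - 4*y)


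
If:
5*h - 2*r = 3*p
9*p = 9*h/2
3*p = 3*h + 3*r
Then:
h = 0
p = 0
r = 0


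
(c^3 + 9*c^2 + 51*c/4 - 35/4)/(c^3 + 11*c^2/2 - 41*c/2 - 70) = (c - 1/2)/(c - 4)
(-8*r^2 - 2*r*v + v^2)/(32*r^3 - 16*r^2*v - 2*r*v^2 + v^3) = (-2*r - v)/(8*r^2 - 2*r*v - v^2)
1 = 1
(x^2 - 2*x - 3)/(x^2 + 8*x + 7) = (x - 3)/(x + 7)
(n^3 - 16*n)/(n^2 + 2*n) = (n^2 - 16)/(n + 2)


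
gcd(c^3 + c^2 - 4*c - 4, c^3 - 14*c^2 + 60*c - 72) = c - 2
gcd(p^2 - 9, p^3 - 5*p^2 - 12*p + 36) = p + 3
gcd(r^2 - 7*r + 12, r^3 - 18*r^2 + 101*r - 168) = r - 3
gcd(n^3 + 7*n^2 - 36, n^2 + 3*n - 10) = n - 2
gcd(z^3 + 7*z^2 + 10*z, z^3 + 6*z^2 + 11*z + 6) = z + 2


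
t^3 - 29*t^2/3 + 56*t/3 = t*(t - 7)*(t - 8/3)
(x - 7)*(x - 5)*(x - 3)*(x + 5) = x^4 - 10*x^3 - 4*x^2 + 250*x - 525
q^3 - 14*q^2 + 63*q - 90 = (q - 6)*(q - 5)*(q - 3)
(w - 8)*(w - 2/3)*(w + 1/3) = w^3 - 25*w^2/3 + 22*w/9 + 16/9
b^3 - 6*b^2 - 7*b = b*(b - 7)*(b + 1)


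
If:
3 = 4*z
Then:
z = 3/4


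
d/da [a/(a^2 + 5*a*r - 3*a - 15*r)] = (a^2 + 5*a*r - a*(2*a + 5*r - 3) - 3*a - 15*r)/(a^2 + 5*a*r - 3*a - 15*r)^2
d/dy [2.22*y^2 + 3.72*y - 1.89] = 4.44*y + 3.72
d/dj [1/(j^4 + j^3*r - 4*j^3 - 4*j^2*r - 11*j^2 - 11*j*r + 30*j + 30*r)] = (-4*j^3 - 3*j^2*r + 12*j^2 + 8*j*r + 22*j + 11*r - 30)/(j^4 + j^3*r - 4*j^3 - 4*j^2*r - 11*j^2 - 11*j*r + 30*j + 30*r)^2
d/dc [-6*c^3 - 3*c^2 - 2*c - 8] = -18*c^2 - 6*c - 2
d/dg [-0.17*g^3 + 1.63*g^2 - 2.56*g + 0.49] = -0.51*g^2 + 3.26*g - 2.56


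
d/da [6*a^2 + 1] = 12*a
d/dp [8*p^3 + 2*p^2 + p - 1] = 24*p^2 + 4*p + 1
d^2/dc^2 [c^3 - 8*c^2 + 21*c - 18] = 6*c - 16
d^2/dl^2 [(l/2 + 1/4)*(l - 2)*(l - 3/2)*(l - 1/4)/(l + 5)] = 3*(16*l^4 + 196*l^3 + 540*l^2 - 1300*l + 233)/(16*(l^3 + 15*l^2 + 75*l + 125))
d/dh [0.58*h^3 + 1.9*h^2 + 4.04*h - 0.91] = 1.74*h^2 + 3.8*h + 4.04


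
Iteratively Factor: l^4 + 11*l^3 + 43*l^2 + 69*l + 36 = (l + 1)*(l^3 + 10*l^2 + 33*l + 36) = (l + 1)*(l + 3)*(l^2 + 7*l + 12) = (l + 1)*(l + 3)*(l + 4)*(l + 3)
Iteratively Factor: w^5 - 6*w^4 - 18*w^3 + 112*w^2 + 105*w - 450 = (w - 5)*(w^4 - w^3 - 23*w^2 - 3*w + 90) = (w - 5)*(w + 3)*(w^3 - 4*w^2 - 11*w + 30) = (w - 5)^2*(w + 3)*(w^2 + w - 6) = (w - 5)^2*(w - 2)*(w + 3)*(w + 3)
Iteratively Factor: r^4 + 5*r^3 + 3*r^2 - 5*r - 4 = (r + 4)*(r^3 + r^2 - r - 1) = (r - 1)*(r + 4)*(r^2 + 2*r + 1) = (r - 1)*(r + 1)*(r + 4)*(r + 1)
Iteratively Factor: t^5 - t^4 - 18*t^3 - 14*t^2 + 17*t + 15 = (t - 5)*(t^4 + 4*t^3 + 2*t^2 - 4*t - 3) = (t - 5)*(t - 1)*(t^3 + 5*t^2 + 7*t + 3) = (t - 5)*(t - 1)*(t + 3)*(t^2 + 2*t + 1) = (t - 5)*(t - 1)*(t + 1)*(t + 3)*(t + 1)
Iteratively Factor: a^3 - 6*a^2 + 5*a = (a)*(a^2 - 6*a + 5) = a*(a - 1)*(a - 5)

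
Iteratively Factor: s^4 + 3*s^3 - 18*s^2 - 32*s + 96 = (s + 4)*(s^3 - s^2 - 14*s + 24) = (s - 3)*(s + 4)*(s^2 + 2*s - 8) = (s - 3)*(s - 2)*(s + 4)*(s + 4)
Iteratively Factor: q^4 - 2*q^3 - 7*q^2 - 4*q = (q + 1)*(q^3 - 3*q^2 - 4*q) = (q - 4)*(q + 1)*(q^2 + q) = q*(q - 4)*(q + 1)*(q + 1)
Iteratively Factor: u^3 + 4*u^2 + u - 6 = (u + 3)*(u^2 + u - 2) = (u + 2)*(u + 3)*(u - 1)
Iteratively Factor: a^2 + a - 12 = (a - 3)*(a + 4)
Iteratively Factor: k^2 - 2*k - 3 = (k - 3)*(k + 1)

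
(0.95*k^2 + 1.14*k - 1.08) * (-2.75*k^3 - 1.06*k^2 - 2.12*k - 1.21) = -2.6125*k^5 - 4.142*k^4 - 0.2524*k^3 - 2.4215*k^2 + 0.9102*k + 1.3068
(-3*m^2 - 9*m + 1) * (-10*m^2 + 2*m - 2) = 30*m^4 + 84*m^3 - 22*m^2 + 20*m - 2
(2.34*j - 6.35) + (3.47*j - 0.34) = 5.81*j - 6.69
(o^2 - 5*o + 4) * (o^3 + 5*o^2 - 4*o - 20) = o^5 - 25*o^3 + 20*o^2 + 84*o - 80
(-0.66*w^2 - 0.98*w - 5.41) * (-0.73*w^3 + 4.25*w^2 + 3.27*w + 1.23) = 0.4818*w^5 - 2.0896*w^4 - 2.3739*w^3 - 27.0089*w^2 - 18.8961*w - 6.6543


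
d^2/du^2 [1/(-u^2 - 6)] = 6*(2 - u^2)/(u^2 + 6)^3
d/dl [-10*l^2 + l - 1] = 1 - 20*l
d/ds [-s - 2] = -1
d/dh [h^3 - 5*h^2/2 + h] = 3*h^2 - 5*h + 1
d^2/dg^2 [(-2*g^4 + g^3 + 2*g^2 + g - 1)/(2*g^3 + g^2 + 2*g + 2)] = 2*(12*g^6 + 12*g^5 - 102*g^4 - 141*g^3 - 87*g^2 + 12*g + 2)/(8*g^9 + 12*g^8 + 30*g^7 + 49*g^6 + 54*g^5 + 66*g^4 + 56*g^3 + 36*g^2 + 24*g + 8)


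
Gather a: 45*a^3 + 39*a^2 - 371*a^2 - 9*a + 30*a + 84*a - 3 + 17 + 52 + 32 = 45*a^3 - 332*a^2 + 105*a + 98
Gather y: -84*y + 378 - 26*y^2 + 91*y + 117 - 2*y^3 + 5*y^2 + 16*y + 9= -2*y^3 - 21*y^2 + 23*y + 504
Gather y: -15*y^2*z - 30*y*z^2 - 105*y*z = -15*y^2*z + y*(-30*z^2 - 105*z)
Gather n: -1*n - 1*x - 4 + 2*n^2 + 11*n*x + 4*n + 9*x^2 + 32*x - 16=2*n^2 + n*(11*x + 3) + 9*x^2 + 31*x - 20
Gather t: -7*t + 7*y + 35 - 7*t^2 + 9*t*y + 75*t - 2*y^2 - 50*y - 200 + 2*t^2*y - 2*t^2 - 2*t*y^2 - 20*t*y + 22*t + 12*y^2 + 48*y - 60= t^2*(2*y - 9) + t*(-2*y^2 - 11*y + 90) + 10*y^2 + 5*y - 225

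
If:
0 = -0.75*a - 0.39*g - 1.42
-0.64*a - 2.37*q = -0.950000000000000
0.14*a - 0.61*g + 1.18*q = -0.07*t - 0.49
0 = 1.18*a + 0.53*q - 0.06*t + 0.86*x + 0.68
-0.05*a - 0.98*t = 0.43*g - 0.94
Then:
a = -3.20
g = 2.52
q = 1.27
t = 0.02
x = 2.83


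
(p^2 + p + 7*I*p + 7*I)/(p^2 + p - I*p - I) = (p + 7*I)/(p - I)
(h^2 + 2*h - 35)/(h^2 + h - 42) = (h - 5)/(h - 6)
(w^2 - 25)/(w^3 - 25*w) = 1/w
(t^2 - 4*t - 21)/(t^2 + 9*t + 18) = (t - 7)/(t + 6)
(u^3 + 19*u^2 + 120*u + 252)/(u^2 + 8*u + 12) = (u^2 + 13*u + 42)/(u + 2)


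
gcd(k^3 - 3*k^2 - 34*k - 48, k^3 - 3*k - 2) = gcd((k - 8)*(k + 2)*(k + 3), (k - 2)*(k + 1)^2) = 1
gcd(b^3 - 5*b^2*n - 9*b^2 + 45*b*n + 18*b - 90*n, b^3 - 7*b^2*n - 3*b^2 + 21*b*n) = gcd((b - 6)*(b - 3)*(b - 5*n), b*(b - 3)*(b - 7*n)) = b - 3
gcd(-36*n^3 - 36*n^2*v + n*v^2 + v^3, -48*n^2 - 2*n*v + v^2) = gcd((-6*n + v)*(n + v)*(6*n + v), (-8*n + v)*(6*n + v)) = 6*n + v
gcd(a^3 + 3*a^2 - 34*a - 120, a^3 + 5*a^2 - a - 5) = a + 5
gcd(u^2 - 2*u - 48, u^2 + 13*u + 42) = u + 6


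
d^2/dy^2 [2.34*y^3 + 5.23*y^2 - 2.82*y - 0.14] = 14.04*y + 10.46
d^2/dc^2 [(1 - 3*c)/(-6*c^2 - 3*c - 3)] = 2*((3*c - 1)*(4*c + 1)^2 - (18*c + 1)*(2*c^2 + c + 1))/(3*(2*c^2 + c + 1)^3)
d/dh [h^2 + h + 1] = 2*h + 1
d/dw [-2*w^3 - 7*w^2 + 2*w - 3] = -6*w^2 - 14*w + 2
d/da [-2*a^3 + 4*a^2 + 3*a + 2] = -6*a^2 + 8*a + 3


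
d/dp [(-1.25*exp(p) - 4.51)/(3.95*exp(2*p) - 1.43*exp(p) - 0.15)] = (4.9375*exp(2*p) + 35.629*exp(p) - 6.2618)*exp(p)/(15.6025*exp(4*p) - 11.297*exp(3*p) + 0.8599*exp(2*p) + 0.429*exp(p) + 0.0225)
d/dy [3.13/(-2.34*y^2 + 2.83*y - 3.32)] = (14.6484*y - 8.8579)/(2.34*y^2 - 2.83*y + 3.32)^2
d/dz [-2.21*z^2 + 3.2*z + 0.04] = 3.2 - 4.42*z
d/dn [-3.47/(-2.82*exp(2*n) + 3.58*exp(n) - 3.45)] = (12.4226 - 19.5708*exp(n))*exp(n)/(2.82*exp(2*n) - 3.58*exp(n) + 3.45)^2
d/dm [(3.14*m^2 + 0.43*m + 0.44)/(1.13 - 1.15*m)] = (-3.611*m^2 + 7.0964*m + 0.9919)/(1.3225*m^2 - 2.599*m + 1.2769)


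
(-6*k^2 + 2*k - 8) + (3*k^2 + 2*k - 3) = -3*k^2 + 4*k - 11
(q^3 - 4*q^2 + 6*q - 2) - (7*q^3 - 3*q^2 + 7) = -6*q^3 - q^2 + 6*q - 9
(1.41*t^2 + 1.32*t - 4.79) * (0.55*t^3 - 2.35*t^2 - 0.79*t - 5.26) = 0.7755*t^5 - 2.5875*t^4 - 6.8504*t^3 + 2.7971*t^2 - 3.1591*t + 25.1954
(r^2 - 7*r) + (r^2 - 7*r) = 2*r^2 - 14*r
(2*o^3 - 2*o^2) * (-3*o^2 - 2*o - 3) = -6*o^5 + 2*o^4 - 2*o^3 + 6*o^2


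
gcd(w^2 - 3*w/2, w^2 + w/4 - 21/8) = w - 3/2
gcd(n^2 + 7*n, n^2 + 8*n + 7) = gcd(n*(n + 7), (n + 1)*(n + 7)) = n + 7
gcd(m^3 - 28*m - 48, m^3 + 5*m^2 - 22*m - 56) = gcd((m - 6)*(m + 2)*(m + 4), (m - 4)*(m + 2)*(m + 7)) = m + 2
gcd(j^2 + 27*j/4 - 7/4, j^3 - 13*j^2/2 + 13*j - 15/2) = 1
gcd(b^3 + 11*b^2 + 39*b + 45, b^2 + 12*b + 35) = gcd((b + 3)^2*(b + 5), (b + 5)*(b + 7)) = b + 5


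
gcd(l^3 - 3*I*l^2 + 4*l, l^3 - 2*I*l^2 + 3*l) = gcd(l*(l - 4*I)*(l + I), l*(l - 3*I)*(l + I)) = l^2 + I*l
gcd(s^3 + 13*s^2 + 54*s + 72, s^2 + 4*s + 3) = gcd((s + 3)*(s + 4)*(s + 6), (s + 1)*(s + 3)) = s + 3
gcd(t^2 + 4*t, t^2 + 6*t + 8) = t + 4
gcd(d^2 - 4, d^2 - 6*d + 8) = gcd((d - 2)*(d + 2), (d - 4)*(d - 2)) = d - 2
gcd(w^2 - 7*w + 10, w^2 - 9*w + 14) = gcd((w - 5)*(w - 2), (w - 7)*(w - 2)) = w - 2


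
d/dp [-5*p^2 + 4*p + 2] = 4 - 10*p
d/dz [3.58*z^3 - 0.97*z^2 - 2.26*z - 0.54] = 10.74*z^2 - 1.94*z - 2.26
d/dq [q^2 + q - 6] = 2*q + 1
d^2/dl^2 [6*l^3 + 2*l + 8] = 36*l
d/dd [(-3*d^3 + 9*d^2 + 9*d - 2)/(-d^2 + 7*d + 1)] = (3*d^4 - 42*d^3 + 63*d^2 + 14*d + 23)/(d^4 - 14*d^3 + 47*d^2 + 14*d + 1)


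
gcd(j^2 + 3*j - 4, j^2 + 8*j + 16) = j + 4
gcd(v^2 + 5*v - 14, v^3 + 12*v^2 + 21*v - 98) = v^2 + 5*v - 14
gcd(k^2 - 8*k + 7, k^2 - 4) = 1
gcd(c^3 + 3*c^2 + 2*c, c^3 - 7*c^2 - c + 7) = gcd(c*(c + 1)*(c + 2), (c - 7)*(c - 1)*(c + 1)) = c + 1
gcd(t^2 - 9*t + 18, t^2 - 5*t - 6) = t - 6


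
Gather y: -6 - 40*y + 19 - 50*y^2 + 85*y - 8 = -50*y^2 + 45*y + 5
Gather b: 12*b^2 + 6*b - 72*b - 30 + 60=12*b^2 - 66*b + 30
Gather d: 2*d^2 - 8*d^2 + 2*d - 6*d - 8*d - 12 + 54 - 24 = -6*d^2 - 12*d + 18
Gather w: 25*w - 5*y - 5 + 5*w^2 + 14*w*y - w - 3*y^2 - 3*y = 5*w^2 + w*(14*y + 24) - 3*y^2 - 8*y - 5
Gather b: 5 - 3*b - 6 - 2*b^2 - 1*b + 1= -2*b^2 - 4*b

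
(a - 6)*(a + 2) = a^2 - 4*a - 12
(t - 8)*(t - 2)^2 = t^3 - 12*t^2 + 36*t - 32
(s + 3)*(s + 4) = s^2 + 7*s + 12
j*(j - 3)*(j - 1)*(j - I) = j^4 - 4*j^3 - I*j^3 + 3*j^2 + 4*I*j^2 - 3*I*j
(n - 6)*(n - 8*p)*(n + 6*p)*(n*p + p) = n^4*p - 2*n^3*p^2 - 5*n^3*p - 48*n^2*p^3 + 10*n^2*p^2 - 6*n^2*p + 240*n*p^3 + 12*n*p^2 + 288*p^3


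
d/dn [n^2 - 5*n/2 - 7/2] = 2*n - 5/2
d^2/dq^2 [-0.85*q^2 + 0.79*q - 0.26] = -1.70000000000000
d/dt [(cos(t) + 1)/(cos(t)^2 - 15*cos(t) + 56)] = (cos(t)^2 + 2*cos(t) - 71)*sin(t)/(cos(t)^2 - 15*cos(t) + 56)^2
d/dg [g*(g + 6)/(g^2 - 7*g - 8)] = (-13*g^2 - 16*g - 48)/(g^4 - 14*g^3 + 33*g^2 + 112*g + 64)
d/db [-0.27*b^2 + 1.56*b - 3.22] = 1.56 - 0.54*b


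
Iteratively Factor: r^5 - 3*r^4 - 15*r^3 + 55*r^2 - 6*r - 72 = (r - 3)*(r^4 - 15*r^2 + 10*r + 24) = (r - 3)^2*(r^3 + 3*r^2 - 6*r - 8) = (r - 3)^2*(r - 2)*(r^2 + 5*r + 4) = (r - 3)^2*(r - 2)*(r + 4)*(r + 1)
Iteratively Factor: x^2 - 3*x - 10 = (x + 2)*(x - 5)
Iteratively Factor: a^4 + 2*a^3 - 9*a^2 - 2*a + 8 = (a - 2)*(a^3 + 4*a^2 - a - 4) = (a - 2)*(a + 4)*(a^2 - 1) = (a - 2)*(a + 1)*(a + 4)*(a - 1)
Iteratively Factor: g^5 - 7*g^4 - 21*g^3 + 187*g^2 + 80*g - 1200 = (g - 4)*(g^4 - 3*g^3 - 33*g^2 + 55*g + 300) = (g - 4)*(g + 3)*(g^3 - 6*g^2 - 15*g + 100) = (g - 4)*(g + 3)*(g + 4)*(g^2 - 10*g + 25) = (g - 5)*(g - 4)*(g + 3)*(g + 4)*(g - 5)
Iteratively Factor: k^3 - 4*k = (k - 2)*(k^2 + 2*k) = k*(k - 2)*(k + 2)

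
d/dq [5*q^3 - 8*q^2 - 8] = q*(15*q - 16)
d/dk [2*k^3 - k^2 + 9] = 2*k*(3*k - 1)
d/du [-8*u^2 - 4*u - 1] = -16*u - 4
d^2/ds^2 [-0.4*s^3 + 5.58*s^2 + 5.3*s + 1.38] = 11.16 - 2.4*s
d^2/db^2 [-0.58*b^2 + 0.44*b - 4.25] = -1.16000000000000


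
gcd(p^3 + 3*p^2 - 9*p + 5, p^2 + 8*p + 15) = p + 5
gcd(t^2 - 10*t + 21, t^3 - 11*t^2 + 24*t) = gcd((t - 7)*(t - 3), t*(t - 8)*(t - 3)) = t - 3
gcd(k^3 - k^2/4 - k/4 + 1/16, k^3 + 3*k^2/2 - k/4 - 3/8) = k^2 - 1/4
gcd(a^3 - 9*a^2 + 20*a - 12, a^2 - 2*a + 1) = a - 1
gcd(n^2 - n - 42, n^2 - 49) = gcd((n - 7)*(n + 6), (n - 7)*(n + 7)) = n - 7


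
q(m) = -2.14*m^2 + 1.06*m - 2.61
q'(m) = 1.06 - 4.28*m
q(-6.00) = -86.01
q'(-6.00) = 26.74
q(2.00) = -9.05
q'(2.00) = -7.50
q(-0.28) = -3.07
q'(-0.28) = 2.26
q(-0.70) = -4.40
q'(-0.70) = 4.06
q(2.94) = -17.99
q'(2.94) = -11.52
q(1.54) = -6.05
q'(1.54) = -5.53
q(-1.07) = -6.19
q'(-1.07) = 5.64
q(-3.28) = -29.11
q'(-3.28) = 15.10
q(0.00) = -2.61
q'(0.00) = 1.06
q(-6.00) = -86.01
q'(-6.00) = 26.74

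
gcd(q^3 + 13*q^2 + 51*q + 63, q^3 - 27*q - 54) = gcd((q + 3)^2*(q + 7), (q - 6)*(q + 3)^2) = q^2 + 6*q + 9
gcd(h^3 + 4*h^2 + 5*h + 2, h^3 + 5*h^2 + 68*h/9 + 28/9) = h + 2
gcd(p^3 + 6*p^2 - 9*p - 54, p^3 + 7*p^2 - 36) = p^2 + 9*p + 18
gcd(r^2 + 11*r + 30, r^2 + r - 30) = r + 6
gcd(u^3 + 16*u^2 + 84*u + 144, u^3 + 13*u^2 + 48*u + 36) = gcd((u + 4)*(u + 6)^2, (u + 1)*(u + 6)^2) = u^2 + 12*u + 36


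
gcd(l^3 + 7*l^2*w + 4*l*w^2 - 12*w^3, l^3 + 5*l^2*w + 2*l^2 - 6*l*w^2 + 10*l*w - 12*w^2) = -l^2 - 5*l*w + 6*w^2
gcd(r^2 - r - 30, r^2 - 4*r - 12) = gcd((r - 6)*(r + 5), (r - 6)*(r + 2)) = r - 6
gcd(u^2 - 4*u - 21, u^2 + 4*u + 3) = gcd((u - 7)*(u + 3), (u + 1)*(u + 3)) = u + 3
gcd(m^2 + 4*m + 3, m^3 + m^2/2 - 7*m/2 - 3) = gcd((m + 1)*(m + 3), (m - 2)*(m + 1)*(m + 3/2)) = m + 1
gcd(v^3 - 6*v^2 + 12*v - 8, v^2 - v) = 1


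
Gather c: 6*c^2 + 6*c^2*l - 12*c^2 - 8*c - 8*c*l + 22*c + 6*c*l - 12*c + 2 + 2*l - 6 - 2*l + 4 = c^2*(6*l - 6) + c*(2 - 2*l)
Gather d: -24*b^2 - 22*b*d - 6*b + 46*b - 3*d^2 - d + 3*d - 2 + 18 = -24*b^2 + 40*b - 3*d^2 + d*(2 - 22*b) + 16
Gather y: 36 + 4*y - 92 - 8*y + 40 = -4*y - 16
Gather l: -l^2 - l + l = -l^2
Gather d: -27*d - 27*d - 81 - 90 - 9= -54*d - 180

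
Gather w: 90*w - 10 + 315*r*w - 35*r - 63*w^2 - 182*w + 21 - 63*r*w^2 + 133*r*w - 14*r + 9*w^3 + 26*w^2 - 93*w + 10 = -49*r + 9*w^3 + w^2*(-63*r - 37) + w*(448*r - 185) + 21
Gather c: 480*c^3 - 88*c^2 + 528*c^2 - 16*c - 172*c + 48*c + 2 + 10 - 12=480*c^3 + 440*c^2 - 140*c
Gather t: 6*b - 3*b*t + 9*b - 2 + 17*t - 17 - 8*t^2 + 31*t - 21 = 15*b - 8*t^2 + t*(48 - 3*b) - 40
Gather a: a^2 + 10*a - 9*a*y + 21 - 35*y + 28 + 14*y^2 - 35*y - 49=a^2 + a*(10 - 9*y) + 14*y^2 - 70*y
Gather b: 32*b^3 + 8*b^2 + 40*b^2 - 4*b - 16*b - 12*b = 32*b^3 + 48*b^2 - 32*b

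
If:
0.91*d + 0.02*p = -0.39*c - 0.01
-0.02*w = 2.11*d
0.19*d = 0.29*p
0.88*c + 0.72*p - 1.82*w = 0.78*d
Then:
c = -0.03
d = 0.00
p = 0.00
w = -0.01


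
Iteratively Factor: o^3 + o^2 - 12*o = (o + 4)*(o^2 - 3*o) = o*(o + 4)*(o - 3)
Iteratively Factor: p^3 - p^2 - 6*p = (p + 2)*(p^2 - 3*p) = (p - 3)*(p + 2)*(p)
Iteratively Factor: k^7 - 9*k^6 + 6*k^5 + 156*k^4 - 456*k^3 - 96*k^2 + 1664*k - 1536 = (k - 4)*(k^6 - 5*k^5 - 14*k^4 + 100*k^3 - 56*k^2 - 320*k + 384) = (k - 4)^2*(k^5 - k^4 - 18*k^3 + 28*k^2 + 56*k - 96) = (k - 4)^2*(k + 4)*(k^4 - 5*k^3 + 2*k^2 + 20*k - 24) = (k - 4)^2*(k - 2)*(k + 4)*(k^3 - 3*k^2 - 4*k + 12) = (k - 4)^2*(k - 3)*(k - 2)*(k + 4)*(k^2 - 4) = (k - 4)^2*(k - 3)*(k - 2)*(k + 2)*(k + 4)*(k - 2)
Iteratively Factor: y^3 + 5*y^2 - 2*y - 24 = (y + 3)*(y^2 + 2*y - 8) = (y + 3)*(y + 4)*(y - 2)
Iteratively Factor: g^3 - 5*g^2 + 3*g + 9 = (g - 3)*(g^2 - 2*g - 3) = (g - 3)^2*(g + 1)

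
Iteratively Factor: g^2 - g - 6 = (g - 3)*(g + 2)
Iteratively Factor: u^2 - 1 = (u + 1)*(u - 1)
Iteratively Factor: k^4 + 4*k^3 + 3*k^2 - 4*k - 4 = (k + 1)*(k^3 + 3*k^2 - 4) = (k + 1)*(k + 2)*(k^2 + k - 2) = (k + 1)*(k + 2)^2*(k - 1)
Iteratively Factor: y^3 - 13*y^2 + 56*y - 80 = (y - 5)*(y^2 - 8*y + 16) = (y - 5)*(y - 4)*(y - 4)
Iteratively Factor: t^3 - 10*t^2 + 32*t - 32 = (t - 4)*(t^2 - 6*t + 8) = (t - 4)^2*(t - 2)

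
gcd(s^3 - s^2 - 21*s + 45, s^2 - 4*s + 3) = s - 3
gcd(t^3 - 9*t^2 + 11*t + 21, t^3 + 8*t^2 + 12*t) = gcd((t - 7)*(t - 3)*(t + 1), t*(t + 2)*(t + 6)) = 1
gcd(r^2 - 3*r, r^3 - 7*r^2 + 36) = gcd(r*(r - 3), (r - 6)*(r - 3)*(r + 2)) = r - 3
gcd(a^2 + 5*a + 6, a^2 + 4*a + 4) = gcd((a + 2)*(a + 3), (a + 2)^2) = a + 2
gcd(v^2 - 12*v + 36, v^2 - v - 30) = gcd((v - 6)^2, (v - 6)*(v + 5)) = v - 6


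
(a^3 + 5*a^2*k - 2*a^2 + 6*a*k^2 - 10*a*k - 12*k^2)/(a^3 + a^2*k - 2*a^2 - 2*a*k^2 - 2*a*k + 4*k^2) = (a + 3*k)/(a - k)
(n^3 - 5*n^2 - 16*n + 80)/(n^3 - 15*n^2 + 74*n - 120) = (n + 4)/(n - 6)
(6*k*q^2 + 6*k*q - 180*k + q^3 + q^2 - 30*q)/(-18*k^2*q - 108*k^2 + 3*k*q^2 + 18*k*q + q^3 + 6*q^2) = (q - 5)/(-3*k + q)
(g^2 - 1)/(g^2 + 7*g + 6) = (g - 1)/(g + 6)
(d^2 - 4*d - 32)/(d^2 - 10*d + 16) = (d + 4)/(d - 2)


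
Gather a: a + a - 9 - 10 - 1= 2*a - 20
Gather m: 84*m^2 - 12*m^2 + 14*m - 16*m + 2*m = 72*m^2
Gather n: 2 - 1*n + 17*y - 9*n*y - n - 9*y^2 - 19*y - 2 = n*(-9*y - 2) - 9*y^2 - 2*y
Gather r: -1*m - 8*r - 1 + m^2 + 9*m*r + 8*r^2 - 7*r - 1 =m^2 - m + 8*r^2 + r*(9*m - 15) - 2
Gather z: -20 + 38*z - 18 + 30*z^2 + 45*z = 30*z^2 + 83*z - 38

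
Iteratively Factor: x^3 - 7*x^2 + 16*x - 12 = (x - 2)*(x^2 - 5*x + 6) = (x - 3)*(x - 2)*(x - 2)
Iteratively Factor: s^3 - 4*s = (s + 2)*(s^2 - 2*s) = s*(s + 2)*(s - 2)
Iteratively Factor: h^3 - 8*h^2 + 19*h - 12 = (h - 4)*(h^2 - 4*h + 3) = (h - 4)*(h - 3)*(h - 1)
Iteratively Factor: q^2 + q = (q + 1)*(q)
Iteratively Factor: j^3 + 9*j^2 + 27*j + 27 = (j + 3)*(j^2 + 6*j + 9) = (j + 3)^2*(j + 3)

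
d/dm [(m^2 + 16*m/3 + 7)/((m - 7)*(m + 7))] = 16*(-m^2 - 21*m - 49)/(3*(m^4 - 98*m^2 + 2401))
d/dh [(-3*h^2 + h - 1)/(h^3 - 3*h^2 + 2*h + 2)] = (3*h^4 - 2*h^3 - 18*h + 4)/(h^6 - 6*h^5 + 13*h^4 - 8*h^3 - 8*h^2 + 8*h + 4)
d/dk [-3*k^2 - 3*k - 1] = -6*k - 3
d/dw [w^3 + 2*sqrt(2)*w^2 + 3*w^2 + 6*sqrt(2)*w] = 3*w^2 + 4*sqrt(2)*w + 6*w + 6*sqrt(2)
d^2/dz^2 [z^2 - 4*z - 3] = 2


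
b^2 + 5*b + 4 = (b + 1)*(b + 4)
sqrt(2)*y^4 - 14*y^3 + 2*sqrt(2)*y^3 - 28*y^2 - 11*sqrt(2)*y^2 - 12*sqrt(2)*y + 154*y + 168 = (y - 3)*(y + 4)*(y - 7*sqrt(2))*(sqrt(2)*y + sqrt(2))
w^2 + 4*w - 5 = (w - 1)*(w + 5)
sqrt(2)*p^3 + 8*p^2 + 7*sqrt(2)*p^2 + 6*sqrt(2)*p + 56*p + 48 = (p + 6)*(p + 4*sqrt(2))*(sqrt(2)*p + sqrt(2))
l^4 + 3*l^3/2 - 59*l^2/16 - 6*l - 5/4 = (l - 2)*(l + 1/4)*(l + 5/4)*(l + 2)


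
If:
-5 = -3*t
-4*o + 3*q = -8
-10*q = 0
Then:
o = 2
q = 0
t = 5/3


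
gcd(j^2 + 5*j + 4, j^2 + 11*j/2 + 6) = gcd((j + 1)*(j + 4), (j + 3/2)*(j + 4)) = j + 4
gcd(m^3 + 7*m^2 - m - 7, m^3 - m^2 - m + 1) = m^2 - 1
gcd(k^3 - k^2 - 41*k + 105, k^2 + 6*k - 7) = k + 7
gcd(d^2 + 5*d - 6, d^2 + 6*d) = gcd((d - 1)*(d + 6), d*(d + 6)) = d + 6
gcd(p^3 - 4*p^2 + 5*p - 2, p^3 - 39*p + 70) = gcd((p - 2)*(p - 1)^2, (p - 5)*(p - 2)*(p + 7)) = p - 2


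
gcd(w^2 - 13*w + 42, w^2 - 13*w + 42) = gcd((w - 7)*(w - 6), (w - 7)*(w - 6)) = w^2 - 13*w + 42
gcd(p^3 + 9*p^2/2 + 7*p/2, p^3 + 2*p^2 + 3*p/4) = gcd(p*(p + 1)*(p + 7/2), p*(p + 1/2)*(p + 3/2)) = p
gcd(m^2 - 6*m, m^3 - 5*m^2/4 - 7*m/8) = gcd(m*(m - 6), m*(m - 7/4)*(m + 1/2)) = m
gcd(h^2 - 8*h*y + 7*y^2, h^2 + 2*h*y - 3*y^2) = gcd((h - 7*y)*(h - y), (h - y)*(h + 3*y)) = -h + y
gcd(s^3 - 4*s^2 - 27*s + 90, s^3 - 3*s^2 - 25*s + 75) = s^2 + 2*s - 15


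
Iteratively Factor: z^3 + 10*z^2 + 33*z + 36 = (z + 3)*(z^2 + 7*z + 12) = (z + 3)^2*(z + 4)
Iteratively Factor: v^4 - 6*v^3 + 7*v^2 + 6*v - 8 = (v - 1)*(v^3 - 5*v^2 + 2*v + 8) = (v - 1)*(v + 1)*(v^2 - 6*v + 8) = (v - 2)*(v - 1)*(v + 1)*(v - 4)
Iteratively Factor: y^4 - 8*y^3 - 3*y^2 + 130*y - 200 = (y + 4)*(y^3 - 12*y^2 + 45*y - 50) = (y - 5)*(y + 4)*(y^2 - 7*y + 10) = (y - 5)^2*(y + 4)*(y - 2)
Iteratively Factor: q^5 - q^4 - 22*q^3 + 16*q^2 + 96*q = (q - 4)*(q^4 + 3*q^3 - 10*q^2 - 24*q) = q*(q - 4)*(q^3 + 3*q^2 - 10*q - 24) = q*(q - 4)*(q - 3)*(q^2 + 6*q + 8) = q*(q - 4)*(q - 3)*(q + 2)*(q + 4)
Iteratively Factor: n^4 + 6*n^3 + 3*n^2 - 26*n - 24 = (n + 4)*(n^3 + 2*n^2 - 5*n - 6) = (n + 3)*(n + 4)*(n^2 - n - 2) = (n - 2)*(n + 3)*(n + 4)*(n + 1)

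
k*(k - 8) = k^2 - 8*k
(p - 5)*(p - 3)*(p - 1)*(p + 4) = p^4 - 5*p^3 - 13*p^2 + 77*p - 60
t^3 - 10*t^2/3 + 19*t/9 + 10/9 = (t - 2)*(t - 5/3)*(t + 1/3)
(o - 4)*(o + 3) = o^2 - o - 12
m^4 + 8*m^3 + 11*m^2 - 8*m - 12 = (m - 1)*(m + 1)*(m + 2)*(m + 6)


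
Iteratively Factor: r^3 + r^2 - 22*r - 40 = (r - 5)*(r^2 + 6*r + 8) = (r - 5)*(r + 4)*(r + 2)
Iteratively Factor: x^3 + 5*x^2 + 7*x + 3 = (x + 1)*(x^2 + 4*x + 3) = (x + 1)*(x + 3)*(x + 1)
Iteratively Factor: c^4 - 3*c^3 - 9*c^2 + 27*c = (c - 3)*(c^3 - 9*c) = c*(c - 3)*(c^2 - 9) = c*(c - 3)^2*(c + 3)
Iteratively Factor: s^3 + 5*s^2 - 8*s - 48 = (s - 3)*(s^2 + 8*s + 16) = (s - 3)*(s + 4)*(s + 4)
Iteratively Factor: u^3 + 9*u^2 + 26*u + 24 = (u + 4)*(u^2 + 5*u + 6) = (u + 2)*(u + 4)*(u + 3)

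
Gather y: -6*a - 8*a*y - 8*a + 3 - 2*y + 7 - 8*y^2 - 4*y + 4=-14*a - 8*y^2 + y*(-8*a - 6) + 14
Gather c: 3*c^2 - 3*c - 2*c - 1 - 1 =3*c^2 - 5*c - 2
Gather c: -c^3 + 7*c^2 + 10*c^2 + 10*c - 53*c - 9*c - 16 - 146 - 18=-c^3 + 17*c^2 - 52*c - 180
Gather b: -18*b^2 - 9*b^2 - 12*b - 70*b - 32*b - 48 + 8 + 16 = -27*b^2 - 114*b - 24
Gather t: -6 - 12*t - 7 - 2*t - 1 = -14*t - 14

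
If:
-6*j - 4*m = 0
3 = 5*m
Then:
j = -2/5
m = 3/5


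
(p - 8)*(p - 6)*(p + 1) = p^3 - 13*p^2 + 34*p + 48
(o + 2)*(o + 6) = o^2 + 8*o + 12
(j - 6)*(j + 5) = j^2 - j - 30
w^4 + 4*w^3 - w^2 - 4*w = w*(w - 1)*(w + 1)*(w + 4)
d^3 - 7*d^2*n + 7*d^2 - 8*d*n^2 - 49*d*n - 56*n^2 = (d + 7)*(d - 8*n)*(d + n)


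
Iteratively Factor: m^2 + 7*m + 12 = (m + 4)*(m + 3)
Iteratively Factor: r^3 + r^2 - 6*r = (r - 2)*(r^2 + 3*r) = r*(r - 2)*(r + 3)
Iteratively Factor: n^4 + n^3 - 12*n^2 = (n + 4)*(n^3 - 3*n^2) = n*(n + 4)*(n^2 - 3*n) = n*(n - 3)*(n + 4)*(n)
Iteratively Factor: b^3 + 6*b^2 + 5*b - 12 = (b + 3)*(b^2 + 3*b - 4) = (b + 3)*(b + 4)*(b - 1)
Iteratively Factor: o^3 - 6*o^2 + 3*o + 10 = (o - 5)*(o^2 - o - 2) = (o - 5)*(o + 1)*(o - 2)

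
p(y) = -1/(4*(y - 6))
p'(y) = 1/(4*(y - 6)^2)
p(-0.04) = 0.04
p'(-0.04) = 0.01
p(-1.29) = 0.03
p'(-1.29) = 0.00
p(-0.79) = 0.04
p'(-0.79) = 0.01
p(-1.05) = 0.04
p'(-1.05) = 0.01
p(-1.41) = 0.03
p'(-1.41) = 0.00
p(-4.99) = 0.02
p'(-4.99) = 0.00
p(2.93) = 0.08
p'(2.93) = 0.03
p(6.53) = -0.47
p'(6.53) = 0.89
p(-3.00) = 0.03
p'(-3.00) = 0.00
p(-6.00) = 0.02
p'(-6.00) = 0.00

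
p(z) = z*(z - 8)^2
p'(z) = z*(2*z - 16) + (z - 8)^2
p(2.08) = 72.90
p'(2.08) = 10.42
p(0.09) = 5.63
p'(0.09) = 61.14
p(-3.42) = -446.02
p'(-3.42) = 208.53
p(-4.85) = -800.84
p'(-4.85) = 289.77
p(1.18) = 54.88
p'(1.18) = 30.42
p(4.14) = 61.68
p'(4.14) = -17.06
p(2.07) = 72.79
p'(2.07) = 10.61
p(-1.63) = -151.16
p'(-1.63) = 124.13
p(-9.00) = -2601.00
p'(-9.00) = 595.00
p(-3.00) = -363.00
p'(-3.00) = 187.00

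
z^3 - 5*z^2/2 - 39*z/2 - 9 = (z - 6)*(z + 1/2)*(z + 3)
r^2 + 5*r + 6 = (r + 2)*(r + 3)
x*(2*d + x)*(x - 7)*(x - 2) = 2*d*x^3 - 18*d*x^2 + 28*d*x + x^4 - 9*x^3 + 14*x^2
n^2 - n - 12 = (n - 4)*(n + 3)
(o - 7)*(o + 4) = o^2 - 3*o - 28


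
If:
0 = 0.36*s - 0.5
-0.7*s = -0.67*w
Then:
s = 1.39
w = 1.45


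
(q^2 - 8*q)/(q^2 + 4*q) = (q - 8)/(q + 4)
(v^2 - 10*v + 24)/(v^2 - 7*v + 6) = (v - 4)/(v - 1)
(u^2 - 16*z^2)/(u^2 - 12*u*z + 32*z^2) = (-u - 4*z)/(-u + 8*z)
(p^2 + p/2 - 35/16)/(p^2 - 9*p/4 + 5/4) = (p + 7/4)/(p - 1)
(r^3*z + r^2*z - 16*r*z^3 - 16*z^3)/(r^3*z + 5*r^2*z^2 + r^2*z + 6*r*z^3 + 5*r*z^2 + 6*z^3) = (r^2 - 16*z^2)/(r^2 + 5*r*z + 6*z^2)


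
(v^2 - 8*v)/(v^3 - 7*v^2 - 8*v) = 1/(v + 1)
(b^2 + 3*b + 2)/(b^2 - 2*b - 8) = (b + 1)/(b - 4)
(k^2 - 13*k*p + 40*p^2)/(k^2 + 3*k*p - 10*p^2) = (k^2 - 13*k*p + 40*p^2)/(k^2 + 3*k*p - 10*p^2)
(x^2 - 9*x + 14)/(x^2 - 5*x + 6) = (x - 7)/(x - 3)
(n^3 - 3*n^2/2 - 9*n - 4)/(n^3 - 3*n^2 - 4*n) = (n^2 + 5*n/2 + 1)/(n*(n + 1))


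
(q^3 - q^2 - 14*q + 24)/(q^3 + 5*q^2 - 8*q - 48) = (q - 2)/(q + 4)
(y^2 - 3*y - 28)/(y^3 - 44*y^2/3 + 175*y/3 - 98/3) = 3*(y + 4)/(3*y^2 - 23*y + 14)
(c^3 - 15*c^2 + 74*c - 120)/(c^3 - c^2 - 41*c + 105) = (c^2 - 10*c + 24)/(c^2 + 4*c - 21)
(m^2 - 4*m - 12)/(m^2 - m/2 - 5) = 2*(m - 6)/(2*m - 5)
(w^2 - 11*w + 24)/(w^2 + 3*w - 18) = (w - 8)/(w + 6)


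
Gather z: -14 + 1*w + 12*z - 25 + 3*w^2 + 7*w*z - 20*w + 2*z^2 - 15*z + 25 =3*w^2 - 19*w + 2*z^2 + z*(7*w - 3) - 14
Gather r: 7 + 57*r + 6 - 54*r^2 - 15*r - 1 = -54*r^2 + 42*r + 12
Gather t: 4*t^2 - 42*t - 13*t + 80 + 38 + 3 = 4*t^2 - 55*t + 121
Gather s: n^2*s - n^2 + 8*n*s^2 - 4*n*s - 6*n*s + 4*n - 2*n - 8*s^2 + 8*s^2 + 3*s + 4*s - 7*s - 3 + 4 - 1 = -n^2 + 8*n*s^2 + 2*n + s*(n^2 - 10*n)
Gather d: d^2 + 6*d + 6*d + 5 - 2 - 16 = d^2 + 12*d - 13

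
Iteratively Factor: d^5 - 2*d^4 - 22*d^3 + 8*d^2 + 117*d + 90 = (d + 3)*(d^4 - 5*d^3 - 7*d^2 + 29*d + 30) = (d - 5)*(d + 3)*(d^3 - 7*d - 6) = (d - 5)*(d - 3)*(d + 3)*(d^2 + 3*d + 2) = (d - 5)*(d - 3)*(d + 2)*(d + 3)*(d + 1)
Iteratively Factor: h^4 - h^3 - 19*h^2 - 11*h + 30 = (h + 3)*(h^3 - 4*h^2 - 7*h + 10) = (h + 2)*(h + 3)*(h^2 - 6*h + 5) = (h - 5)*(h + 2)*(h + 3)*(h - 1)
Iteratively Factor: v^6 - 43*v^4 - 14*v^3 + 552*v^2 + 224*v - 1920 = (v - 4)*(v^5 + 4*v^4 - 27*v^3 - 122*v^2 + 64*v + 480) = (v - 5)*(v - 4)*(v^4 + 9*v^3 + 18*v^2 - 32*v - 96) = (v - 5)*(v - 4)*(v + 3)*(v^3 + 6*v^2 - 32) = (v - 5)*(v - 4)*(v + 3)*(v + 4)*(v^2 + 2*v - 8) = (v - 5)*(v - 4)*(v - 2)*(v + 3)*(v + 4)*(v + 4)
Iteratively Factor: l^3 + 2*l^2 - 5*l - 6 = (l + 1)*(l^2 + l - 6) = (l + 1)*(l + 3)*(l - 2)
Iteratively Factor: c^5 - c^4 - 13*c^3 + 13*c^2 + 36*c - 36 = (c - 2)*(c^4 + c^3 - 11*c^2 - 9*c + 18) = (c - 2)*(c - 1)*(c^3 + 2*c^2 - 9*c - 18) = (c - 3)*(c - 2)*(c - 1)*(c^2 + 5*c + 6) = (c - 3)*(c - 2)*(c - 1)*(c + 2)*(c + 3)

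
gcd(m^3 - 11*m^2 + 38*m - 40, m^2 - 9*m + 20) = m^2 - 9*m + 20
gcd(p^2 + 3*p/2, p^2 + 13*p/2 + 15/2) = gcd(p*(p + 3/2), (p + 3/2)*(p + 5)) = p + 3/2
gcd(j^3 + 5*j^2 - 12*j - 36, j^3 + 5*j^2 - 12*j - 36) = j^3 + 5*j^2 - 12*j - 36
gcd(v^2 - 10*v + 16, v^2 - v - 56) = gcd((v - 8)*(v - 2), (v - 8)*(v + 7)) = v - 8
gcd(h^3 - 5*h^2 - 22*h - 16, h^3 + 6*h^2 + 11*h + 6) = h^2 + 3*h + 2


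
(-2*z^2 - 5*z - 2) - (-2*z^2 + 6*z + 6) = -11*z - 8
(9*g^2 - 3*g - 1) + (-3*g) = 9*g^2 - 6*g - 1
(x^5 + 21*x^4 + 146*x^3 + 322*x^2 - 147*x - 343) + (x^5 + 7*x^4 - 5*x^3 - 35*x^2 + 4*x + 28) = 2*x^5 + 28*x^4 + 141*x^3 + 287*x^2 - 143*x - 315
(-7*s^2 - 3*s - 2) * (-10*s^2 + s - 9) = 70*s^4 + 23*s^3 + 80*s^2 + 25*s + 18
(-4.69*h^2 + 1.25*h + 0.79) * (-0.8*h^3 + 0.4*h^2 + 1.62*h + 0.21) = 3.752*h^5 - 2.876*h^4 - 7.7298*h^3 + 1.3561*h^2 + 1.5423*h + 0.1659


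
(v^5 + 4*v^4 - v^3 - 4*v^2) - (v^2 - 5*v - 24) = v^5 + 4*v^4 - v^3 - 5*v^2 + 5*v + 24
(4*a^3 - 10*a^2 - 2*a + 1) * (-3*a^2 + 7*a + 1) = -12*a^5 + 58*a^4 - 60*a^3 - 27*a^2 + 5*a + 1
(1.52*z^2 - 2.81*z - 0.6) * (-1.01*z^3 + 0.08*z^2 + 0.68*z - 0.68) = -1.5352*z^5 + 2.9597*z^4 + 1.4148*z^3 - 2.9924*z^2 + 1.5028*z + 0.408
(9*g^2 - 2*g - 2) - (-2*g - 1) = 9*g^2 - 1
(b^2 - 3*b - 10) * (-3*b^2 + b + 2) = -3*b^4 + 10*b^3 + 29*b^2 - 16*b - 20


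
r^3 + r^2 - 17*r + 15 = (r - 3)*(r - 1)*(r + 5)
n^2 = n^2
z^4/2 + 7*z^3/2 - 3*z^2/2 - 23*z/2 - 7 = (z/2 + 1/2)*(z - 2)*(z + 1)*(z + 7)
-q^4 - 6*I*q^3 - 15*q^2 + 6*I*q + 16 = (q - 2*I)*(q + 8*I)*(-I*q - I)*(-I*q + I)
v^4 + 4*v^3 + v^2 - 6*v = v*(v - 1)*(v + 2)*(v + 3)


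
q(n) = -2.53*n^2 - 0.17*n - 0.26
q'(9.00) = -45.71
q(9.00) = -206.72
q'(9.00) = -45.71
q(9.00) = -206.72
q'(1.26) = -6.55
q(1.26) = -4.49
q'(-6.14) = 30.90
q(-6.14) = -94.60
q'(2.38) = -12.21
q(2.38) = -15.00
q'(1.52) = -7.86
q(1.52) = -6.36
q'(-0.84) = 4.08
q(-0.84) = -1.90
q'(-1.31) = 6.46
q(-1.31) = -4.38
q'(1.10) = -5.74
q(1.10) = -3.51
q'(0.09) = -0.63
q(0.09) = -0.30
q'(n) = -5.06*n - 0.17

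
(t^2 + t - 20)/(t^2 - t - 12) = (t + 5)/(t + 3)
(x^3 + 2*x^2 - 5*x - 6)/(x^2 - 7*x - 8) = (x^2 + x - 6)/(x - 8)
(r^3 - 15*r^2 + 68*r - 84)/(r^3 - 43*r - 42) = (r^2 - 8*r + 12)/(r^2 + 7*r + 6)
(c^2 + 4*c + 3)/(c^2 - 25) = (c^2 + 4*c + 3)/(c^2 - 25)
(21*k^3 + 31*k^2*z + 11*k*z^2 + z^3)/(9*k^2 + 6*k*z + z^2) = (7*k^2 + 8*k*z + z^2)/(3*k + z)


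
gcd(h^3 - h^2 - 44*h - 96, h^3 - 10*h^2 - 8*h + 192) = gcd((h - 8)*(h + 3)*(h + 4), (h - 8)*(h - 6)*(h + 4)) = h^2 - 4*h - 32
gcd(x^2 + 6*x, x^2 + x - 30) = x + 6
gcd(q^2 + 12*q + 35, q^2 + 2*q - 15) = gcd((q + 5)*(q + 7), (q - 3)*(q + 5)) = q + 5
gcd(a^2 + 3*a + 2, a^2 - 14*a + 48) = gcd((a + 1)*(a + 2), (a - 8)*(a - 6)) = 1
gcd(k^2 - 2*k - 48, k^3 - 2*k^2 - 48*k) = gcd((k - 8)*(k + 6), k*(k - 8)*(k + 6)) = k^2 - 2*k - 48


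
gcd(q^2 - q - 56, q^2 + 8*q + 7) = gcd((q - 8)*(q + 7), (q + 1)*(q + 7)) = q + 7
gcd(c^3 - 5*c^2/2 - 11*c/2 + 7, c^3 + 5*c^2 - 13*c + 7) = c - 1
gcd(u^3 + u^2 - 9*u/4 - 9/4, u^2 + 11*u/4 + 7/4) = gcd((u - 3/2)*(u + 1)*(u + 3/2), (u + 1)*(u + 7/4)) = u + 1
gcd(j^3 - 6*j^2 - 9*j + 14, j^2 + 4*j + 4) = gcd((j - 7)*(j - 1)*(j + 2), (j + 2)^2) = j + 2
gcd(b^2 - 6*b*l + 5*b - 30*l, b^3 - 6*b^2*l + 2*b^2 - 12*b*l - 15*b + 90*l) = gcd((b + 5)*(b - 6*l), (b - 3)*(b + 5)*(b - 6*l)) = b^2 - 6*b*l + 5*b - 30*l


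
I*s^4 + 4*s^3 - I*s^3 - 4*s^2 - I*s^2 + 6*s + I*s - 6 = (s - 3*I)*(s - 2*I)*(s + I)*(I*s - I)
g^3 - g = g*(g - 1)*(g + 1)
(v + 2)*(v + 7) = v^2 + 9*v + 14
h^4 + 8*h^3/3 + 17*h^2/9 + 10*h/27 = h*(h + 1/3)*(h + 2/3)*(h + 5/3)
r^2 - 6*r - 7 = (r - 7)*(r + 1)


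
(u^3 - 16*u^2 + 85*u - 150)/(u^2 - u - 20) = (u^2 - 11*u + 30)/(u + 4)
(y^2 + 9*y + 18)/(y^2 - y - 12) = (y + 6)/(y - 4)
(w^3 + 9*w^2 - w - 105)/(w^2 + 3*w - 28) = (w^2 + 2*w - 15)/(w - 4)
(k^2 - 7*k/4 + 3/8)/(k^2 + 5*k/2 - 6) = (k - 1/4)/(k + 4)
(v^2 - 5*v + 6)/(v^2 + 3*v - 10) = (v - 3)/(v + 5)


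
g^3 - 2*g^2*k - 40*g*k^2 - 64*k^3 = (g - 8*k)*(g + 2*k)*(g + 4*k)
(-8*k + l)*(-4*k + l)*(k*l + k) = 32*k^3*l + 32*k^3 - 12*k^2*l^2 - 12*k^2*l + k*l^3 + k*l^2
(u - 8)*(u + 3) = u^2 - 5*u - 24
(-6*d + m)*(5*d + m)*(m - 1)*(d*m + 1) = -30*d^3*m^2 + 30*d^3*m - d^2*m^3 + d^2*m^2 - 30*d^2*m + 30*d^2 + d*m^4 - d*m^3 - d*m^2 + d*m + m^3 - m^2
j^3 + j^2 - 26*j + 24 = (j - 4)*(j - 1)*(j + 6)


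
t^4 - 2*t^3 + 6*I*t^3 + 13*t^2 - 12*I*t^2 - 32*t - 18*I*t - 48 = (t - 3)*(t + 1)*(t - 2*I)*(t + 8*I)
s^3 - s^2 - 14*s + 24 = (s - 3)*(s - 2)*(s + 4)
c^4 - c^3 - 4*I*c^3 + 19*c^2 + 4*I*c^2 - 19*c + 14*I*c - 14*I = (c - 1)*(c - 7*I)*(c + I)*(c + 2*I)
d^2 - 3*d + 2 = (d - 2)*(d - 1)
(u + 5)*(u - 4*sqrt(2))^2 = u^3 - 8*sqrt(2)*u^2 + 5*u^2 - 40*sqrt(2)*u + 32*u + 160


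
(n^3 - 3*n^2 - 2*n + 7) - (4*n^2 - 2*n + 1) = n^3 - 7*n^2 + 6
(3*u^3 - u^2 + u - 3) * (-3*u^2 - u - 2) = -9*u^5 - 8*u^3 + 10*u^2 + u + 6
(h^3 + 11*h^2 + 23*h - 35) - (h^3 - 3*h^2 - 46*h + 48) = 14*h^2 + 69*h - 83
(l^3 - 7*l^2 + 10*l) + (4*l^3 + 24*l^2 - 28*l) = 5*l^3 + 17*l^2 - 18*l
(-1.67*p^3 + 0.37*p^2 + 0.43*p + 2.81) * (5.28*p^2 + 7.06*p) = -8.8176*p^5 - 9.8366*p^4 + 4.8826*p^3 + 17.8726*p^2 + 19.8386*p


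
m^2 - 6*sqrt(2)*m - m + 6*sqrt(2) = (m - 1)*(m - 6*sqrt(2))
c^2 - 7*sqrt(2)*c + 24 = (c - 4*sqrt(2))*(c - 3*sqrt(2))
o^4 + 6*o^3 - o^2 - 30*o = o*(o - 2)*(o + 3)*(o + 5)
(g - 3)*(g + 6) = g^2 + 3*g - 18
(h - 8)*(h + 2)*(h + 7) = h^3 + h^2 - 58*h - 112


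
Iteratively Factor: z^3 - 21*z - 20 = (z - 5)*(z^2 + 5*z + 4) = (z - 5)*(z + 1)*(z + 4)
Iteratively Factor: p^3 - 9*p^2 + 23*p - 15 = (p - 1)*(p^2 - 8*p + 15) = (p - 3)*(p - 1)*(p - 5)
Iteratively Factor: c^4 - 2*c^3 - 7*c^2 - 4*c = (c)*(c^3 - 2*c^2 - 7*c - 4) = c*(c - 4)*(c^2 + 2*c + 1) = c*(c - 4)*(c + 1)*(c + 1)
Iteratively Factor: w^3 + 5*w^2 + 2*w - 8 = (w + 4)*(w^2 + w - 2) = (w + 2)*(w + 4)*(w - 1)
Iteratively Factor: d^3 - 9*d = (d - 3)*(d^2 + 3*d) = d*(d - 3)*(d + 3)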